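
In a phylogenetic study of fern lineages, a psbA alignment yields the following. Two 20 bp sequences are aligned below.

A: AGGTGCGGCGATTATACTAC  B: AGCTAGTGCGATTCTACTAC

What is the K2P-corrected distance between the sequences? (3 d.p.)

0.306

Of 20 sites, 1 differences are transitions and 4 are transversions, so P = 1/20 = 0.05 and Q = 4/20 = 0.2.
Under the Kimura two-parameter model, d = −½ ln(1 − 2P − Q) − ¼ ln(1 − 2Q).
1 − 2P − Q = 0.7, giving −½ ln(0.7) = 0.178337.
1 − 2Q = 0.6, giving −¼ ln(0.6) = 0.127706.
d = 0.178337 + 0.127706 = 0.306043.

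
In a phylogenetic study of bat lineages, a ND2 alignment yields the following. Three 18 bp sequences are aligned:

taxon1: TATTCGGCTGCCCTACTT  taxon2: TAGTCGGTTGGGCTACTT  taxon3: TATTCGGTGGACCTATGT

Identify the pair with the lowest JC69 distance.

taxon1 and taxon2

taxon1–taxon2: 4/18 differ, p = 0.222, d = 0.264.
taxon1–taxon3: 5/18 differ, p = 0.278, d = 0.347.
taxon2–taxon3: 6/18 differ, p = 0.333, d = 0.441.
The smallest distance is between taxon1 and taxon2.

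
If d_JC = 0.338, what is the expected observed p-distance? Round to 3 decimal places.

p = (3/4)(1 − e^(−4d/3)) = 0.75 × (1 − e^(-0.450667)) = 0.75 × (1 − 0.637203) = 0.272098.

0.272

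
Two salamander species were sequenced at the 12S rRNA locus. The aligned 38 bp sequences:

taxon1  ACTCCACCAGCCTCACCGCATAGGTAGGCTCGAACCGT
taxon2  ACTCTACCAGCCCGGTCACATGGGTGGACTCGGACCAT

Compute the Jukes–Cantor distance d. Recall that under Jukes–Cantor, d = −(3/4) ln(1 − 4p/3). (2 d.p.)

The sequences differ at 11 of 38 sites, so p = 11/38 ≈ 0.289474.
d = −(3/4) ln(1 − 4p/3) = −0.75 ln(1 − 0.385965) = −0.75 ln(0.614035)
  = −0.75 × (-0.487703) = 0.365777 substitutions/site.

0.37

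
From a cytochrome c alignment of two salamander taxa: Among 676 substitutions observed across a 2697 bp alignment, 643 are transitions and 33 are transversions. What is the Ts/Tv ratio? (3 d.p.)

R = 643/33 = 19.484848… ≈ 19.485 (to 3 d.p.).

19.485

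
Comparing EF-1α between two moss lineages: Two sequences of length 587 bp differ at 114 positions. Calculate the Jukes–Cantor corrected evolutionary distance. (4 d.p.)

0.2248

p = 114/587 ≈ 0.194208.
d = −(3/4) ln(1 − 4p/3) = −0.75 ln(1 − 0.258944) = −0.75 ln(0.741056)
  = −0.75 × (-0.299679) = 0.224759 substitutions/site.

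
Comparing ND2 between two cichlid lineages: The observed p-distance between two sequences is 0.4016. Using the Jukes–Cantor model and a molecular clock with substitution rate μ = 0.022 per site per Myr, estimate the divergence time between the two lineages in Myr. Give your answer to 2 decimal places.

13.07

d = −(3/4) ln(1 − 4p/3) = −0.75 ln(1 − 0.535467) = −0.75 ln(0.464533)
  = −0.75 × (-0.766723) = 0.575042 substitutions/site.
Under a molecular clock d = 2μt, so t = d/(2μ) = 0.575042 / (2 × 0.022) = 13.07 Myr.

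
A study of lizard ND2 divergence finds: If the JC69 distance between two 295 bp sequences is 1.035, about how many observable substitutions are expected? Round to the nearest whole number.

Invert JC69: p = (3/4)(1 − e^(−4d/3)) = 0.75 × (1 − e^(-1.38)) = 0.75 × (1 − 0.251579) = 0.561316.
Expected differing sites = pL ≈ 0.561316 × 295 = 165.58822 ≈ 166.

166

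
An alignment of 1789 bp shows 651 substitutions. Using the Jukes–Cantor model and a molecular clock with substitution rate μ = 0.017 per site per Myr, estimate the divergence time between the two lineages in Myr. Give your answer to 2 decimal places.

14.65

p = 651/1789 ≈ 0.36389.
d = −(3/4) ln(1 − 4p/3) = −0.75 ln(1 − 0.485187) = −0.75 ln(0.514813)
  = −0.75 × (-0.663952) = 0.497964 substitutions/site.
Under a molecular clock d = 2μt, so t = d/(2μ) = 0.497964 / (2 × 0.017) = 14.65 Myr.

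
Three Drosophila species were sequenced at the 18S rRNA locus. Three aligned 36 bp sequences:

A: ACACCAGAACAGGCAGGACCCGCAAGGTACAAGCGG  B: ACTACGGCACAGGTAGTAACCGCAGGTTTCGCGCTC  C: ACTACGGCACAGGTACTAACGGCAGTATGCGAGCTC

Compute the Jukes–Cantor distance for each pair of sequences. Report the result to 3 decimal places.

A–B: 14/36 sites differ → p ≈ 0.388889, d = −0.75 ln(1 − 0.518519) = 0.548166 ≈ 0.548.
A–C: 16/36 sites differ → p ≈ 0.444444, d = −0.75 ln(1 − 0.592592) = 0.673455 ≈ 0.673.
B–C: 6/36 sites differ → p ≈ 0.166667, d = −0.75 ln(1 − 0.222223) = 0.188487 ≈ 0.188.

d(A,B) = 0.548, d(A,C) = 0.673, d(B,C) = 0.188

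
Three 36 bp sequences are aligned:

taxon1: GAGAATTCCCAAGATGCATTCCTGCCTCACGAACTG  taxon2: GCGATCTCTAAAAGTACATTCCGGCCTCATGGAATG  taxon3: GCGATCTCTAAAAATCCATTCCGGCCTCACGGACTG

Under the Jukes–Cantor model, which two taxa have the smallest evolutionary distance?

taxon2 and taxon3

taxon1–taxon2: 12/36 differ, p = 0.333, d = 0.441.
taxon1–taxon3: 9/36 differ, p = 0.250, d = 0.304.
taxon2–taxon3: 4/36 differ, p = 0.111, d = 0.120.
The smallest distance is between taxon2 and taxon3.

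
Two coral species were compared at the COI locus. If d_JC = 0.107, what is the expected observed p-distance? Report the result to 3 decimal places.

0.100

p = (3/4)(1 − e^(−4d/3)) = 0.75 × (1 − e^(-0.142667)) = 0.75 × (1 − 0.867043) = 0.099718.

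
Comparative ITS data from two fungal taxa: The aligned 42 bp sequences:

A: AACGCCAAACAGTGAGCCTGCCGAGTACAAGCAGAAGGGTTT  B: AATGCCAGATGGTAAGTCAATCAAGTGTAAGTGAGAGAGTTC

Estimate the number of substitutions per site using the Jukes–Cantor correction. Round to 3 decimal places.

The sequences differ at 18 of 42 sites, so p = 18/42 ≈ 0.428571.
d = −(3/4) ln(1 − 4p/3) = −0.75 ln(1 − 0.571428) = −0.75 ln(0.428572)
  = −0.75 × (-0.847297) = 0.635473 substitutions/site.

0.635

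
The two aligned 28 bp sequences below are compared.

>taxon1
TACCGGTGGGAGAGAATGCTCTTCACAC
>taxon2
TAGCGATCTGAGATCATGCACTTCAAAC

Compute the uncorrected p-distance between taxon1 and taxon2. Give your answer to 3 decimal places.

0.286

The sequences differ at 8 of 28 positions (sites 3, 6, 8, 9, 14, 15, 20, 26).
p = 8/28 = 0.285714… ≈ 0.286 (to 3 d.p.).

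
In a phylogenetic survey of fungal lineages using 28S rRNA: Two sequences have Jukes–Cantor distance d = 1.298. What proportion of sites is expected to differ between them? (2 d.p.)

0.62

p = (3/4)(1 − e^(−4d/3)) = 0.75 × (1 − e^(-1.730667)) = 0.75 × (1 − 0.177166) = 0.617126.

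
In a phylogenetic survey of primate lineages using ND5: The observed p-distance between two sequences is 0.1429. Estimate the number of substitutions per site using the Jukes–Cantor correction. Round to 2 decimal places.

0.16

d = −(3/4) ln(1 − 4p/3) = −0.75 ln(1 − 0.190533) = −0.75 ln(0.809467)
  = −0.75 × (-0.211379) = 0.158534 substitutions/site.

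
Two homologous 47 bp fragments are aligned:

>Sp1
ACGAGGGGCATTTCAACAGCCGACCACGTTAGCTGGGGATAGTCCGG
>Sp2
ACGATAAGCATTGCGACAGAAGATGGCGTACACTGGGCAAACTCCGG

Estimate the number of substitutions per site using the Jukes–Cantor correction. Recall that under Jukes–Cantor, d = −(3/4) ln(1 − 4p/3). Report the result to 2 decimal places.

The sequences differ at 16 of 47 sites, so p = 16/47 ≈ 0.340426.
d = −(3/4) ln(1 − 4p/3) = −0.75 ln(1 − 0.453901) = −0.75 ln(0.546099)
  = −0.75 × (-0.604955) = 0.453716 substitutions/site.

0.45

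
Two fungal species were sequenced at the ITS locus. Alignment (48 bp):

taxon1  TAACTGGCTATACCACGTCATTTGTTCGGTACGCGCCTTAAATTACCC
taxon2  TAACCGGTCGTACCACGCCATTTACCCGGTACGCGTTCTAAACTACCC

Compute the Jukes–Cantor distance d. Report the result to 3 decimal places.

0.304

The sequences differ at 12 of 48 sites, so p = 12/48 = 0.25.
d = −(3/4) ln(1 − 4p/3) = −0.75 ln(1 − 0.333333) = −0.75 ln(0.666667)
  = −0.75 × (-0.405465) = 0.304099 substitutions/site.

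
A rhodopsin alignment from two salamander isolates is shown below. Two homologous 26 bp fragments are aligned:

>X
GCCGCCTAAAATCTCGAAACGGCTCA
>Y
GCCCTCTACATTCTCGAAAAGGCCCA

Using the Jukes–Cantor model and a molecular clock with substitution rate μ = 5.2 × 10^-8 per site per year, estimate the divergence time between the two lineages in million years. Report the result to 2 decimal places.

The sequences differ at 6 of 26 sites (4, 5, 9, 11, 20, 24), so p = 6/26 ≈ 0.230769.
d = −(3/4) ln(1 − 4p/3) = −0.75 ln(1 − 0.307692) = −0.75 ln(0.692308)
  = −0.75 × (-0.367724) = 0.275793 substitutions/site.
Under a molecular clock d = 2μt, so t = d/(2μ) = 0.275793 / (2 × 5.2 × 10^-8) = 2.65 million years.

2.65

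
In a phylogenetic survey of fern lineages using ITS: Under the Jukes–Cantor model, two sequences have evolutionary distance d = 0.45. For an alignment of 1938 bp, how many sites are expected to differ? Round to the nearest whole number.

Invert JC69: p = (3/4)(1 − e^(−4d/3)) = 0.75 × (1 − e^(-0.6)) = 0.75 × (1 − 0.548812) = 0.338391.
Expected differing sites = pL ≈ 0.338391 × 1938 = 655.801758 ≈ 656.

656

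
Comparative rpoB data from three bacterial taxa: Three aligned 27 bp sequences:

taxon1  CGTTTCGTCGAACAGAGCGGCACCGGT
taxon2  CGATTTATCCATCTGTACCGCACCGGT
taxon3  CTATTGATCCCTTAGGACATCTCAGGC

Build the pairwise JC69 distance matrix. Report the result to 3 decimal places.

d(taxon1,taxon2) = 0.441, d(taxon1,taxon3) = 1.012, d(taxon2,taxon3) = 0.588

taxon1–taxon2: 9/27 sites differ → p ≈ 0.333333, d = −0.75 ln(1 − 0.444444) = 0.440839 ≈ 0.441.
taxon1–taxon3: 15/27 sites differ → p ≈ 0.555556, d = −0.75 ln(1 − 0.740741) = 1.012446 ≈ 1.012.
taxon2–taxon3: 11/27 sites differ → p ≈ 0.407407, d = −0.75 ln(1 − 0.543209) = 0.587647 ≈ 0.588.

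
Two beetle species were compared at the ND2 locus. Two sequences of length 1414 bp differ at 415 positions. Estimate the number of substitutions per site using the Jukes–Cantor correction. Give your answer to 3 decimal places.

0.372

p = 415/1414 ≈ 0.293494.
d = −(3/4) ln(1 − 4p/3) = −0.75 ln(1 − 0.391325) = −0.75 ln(0.608675)
  = −0.75 × (-0.496471) = 0.372353 substitutions/site.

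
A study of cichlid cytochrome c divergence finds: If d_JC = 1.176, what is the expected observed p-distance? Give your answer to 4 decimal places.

p = (3/4)(1 − e^(−4d/3)) = 0.75 × (1 − e^(-1.568)) = 0.75 × (1 − 0.208462) = 0.593654.

0.5937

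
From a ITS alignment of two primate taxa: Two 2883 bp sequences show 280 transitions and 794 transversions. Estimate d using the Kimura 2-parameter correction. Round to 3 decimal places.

P = 280/2883 ≈ 0.097121 and Q = 794/2883 ≈ 0.275408.
Under the Kimura two-parameter model, d = −½ ln(1 − 2P − Q) − ¼ ln(1 − 2Q).
1 − 2P − Q = 0.53035, giving −½ ln(0.53035) = 0.317109.
1 − 2Q = 0.449184, giving −¼ ln(0.449184) = 0.200081.
d = 0.317109 + 0.200081 = 0.517190.

0.517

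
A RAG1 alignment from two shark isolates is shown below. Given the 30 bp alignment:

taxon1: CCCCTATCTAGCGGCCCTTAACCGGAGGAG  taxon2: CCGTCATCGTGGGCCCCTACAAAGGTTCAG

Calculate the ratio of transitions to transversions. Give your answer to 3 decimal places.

Transitions are A↔G and C↔T; transversions are all other mismatches.
Transitions: 2. Transversions: 12.
R = 2/12 = 0.166666… ≈ 0.167 (to 3 d.p.).

0.167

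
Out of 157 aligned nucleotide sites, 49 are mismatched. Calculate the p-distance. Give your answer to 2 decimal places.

p = 49/157 = 0.312101… ≈ 0.31 (to 2 d.p.).

0.31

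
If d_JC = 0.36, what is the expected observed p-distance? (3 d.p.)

p = (3/4)(1 − e^(−4d/3)) = 0.75 × (1 − e^(-0.48)) = 0.75 × (1 − 0.618783) = 0.285913.

0.286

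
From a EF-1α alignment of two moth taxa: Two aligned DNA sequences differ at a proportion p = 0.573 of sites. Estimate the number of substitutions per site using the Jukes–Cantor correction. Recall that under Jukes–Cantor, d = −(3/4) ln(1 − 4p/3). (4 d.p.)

1.0829

d = −(3/4) ln(1 − 4p/3) = −0.75 ln(1 − 0.764) = −0.75 ln(0.236)
  = −0.75 × (-1.443923) = 1.082942 substitutions/site.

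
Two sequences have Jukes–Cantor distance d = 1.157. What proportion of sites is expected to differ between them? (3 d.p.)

0.590

p = (3/4)(1 − e^(−4d/3)) = 0.75 × (1 − e^(-1.542667)) = 0.75 × (1 − 0.213810) = 0.589643.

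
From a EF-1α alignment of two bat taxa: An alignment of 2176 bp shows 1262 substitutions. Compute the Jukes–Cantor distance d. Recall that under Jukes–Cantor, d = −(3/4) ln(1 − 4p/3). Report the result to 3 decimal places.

1.113

p = 1262/2176 ≈ 0.579963.
d = −(3/4) ln(1 − 4p/3) = −0.75 ln(1 − 0.773284) = −0.75 ln(0.226716)
  = −0.75 × (-1.484057) = 1.113043 substitutions/site.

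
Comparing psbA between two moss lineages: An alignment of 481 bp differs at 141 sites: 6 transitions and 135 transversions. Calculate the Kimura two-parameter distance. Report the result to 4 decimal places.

P = 6/481 ≈ 0.012474 and Q = 135/481 ≈ 0.280665.
Under the Kimura two-parameter model, d = −½ ln(1 − 2P − Q) − ¼ ln(1 − 2Q).
1 − 2P − Q = 0.694387, giving −½ ln(0.694387) = 0.182363.
1 − 2Q = 0.43867, giving −¼ ln(0.43867) = 0.206002.
d = 0.182363 + 0.206002 = 0.388365.

0.3884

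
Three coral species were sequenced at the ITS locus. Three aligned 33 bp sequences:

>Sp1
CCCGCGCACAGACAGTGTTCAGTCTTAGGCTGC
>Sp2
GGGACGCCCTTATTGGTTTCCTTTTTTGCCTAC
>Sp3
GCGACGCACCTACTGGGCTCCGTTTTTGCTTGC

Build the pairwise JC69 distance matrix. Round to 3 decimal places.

Sp1–Sp2: 17/33 sites differ → p ≈ 0.515152, d = −0.75 ln(1 − 0.686869) = 0.870850 ≈ 0.871.
Sp1–Sp3: 13/33 sites differ → p ≈ 0.393939, d = −0.75 ln(1 − 0.525252) = 0.558728 ≈ 0.559.
Sp2–Sp3: 9/33 sites differ → p ≈ 0.272727, d = −0.75 ln(1 − 0.363636) = 0.338988 ≈ 0.339.

d(Sp1,Sp2) = 0.871, d(Sp1,Sp3) = 0.559, d(Sp2,Sp3) = 0.339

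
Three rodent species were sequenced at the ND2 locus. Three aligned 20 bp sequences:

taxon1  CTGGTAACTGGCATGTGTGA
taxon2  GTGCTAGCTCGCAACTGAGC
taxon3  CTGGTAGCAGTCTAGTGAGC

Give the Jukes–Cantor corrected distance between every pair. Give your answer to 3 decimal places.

taxon1–taxon2: 8/20 sites differ → p = 0.4, d = −0.75 ln(1 − 0.533333) = 0.571605 ≈ 0.572.
taxon1–taxon3: 7/20 sites differ → p = 0.35, d = −0.75 ln(1 − 0.466667) = 0.471457 ≈ 0.471.
taxon2–taxon3: 7/20 sites differ → p = 0.35, d = −0.75 ln(1 − 0.466667) = 0.471457 ≈ 0.471.

d(taxon1,taxon2) = 0.572, d(taxon1,taxon3) = 0.471, d(taxon2,taxon3) = 0.471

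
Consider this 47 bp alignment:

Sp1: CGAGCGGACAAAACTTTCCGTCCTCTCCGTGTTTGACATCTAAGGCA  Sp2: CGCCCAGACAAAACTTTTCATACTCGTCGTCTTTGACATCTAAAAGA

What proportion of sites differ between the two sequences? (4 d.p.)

0.2553

The sequences differ at 12 of 47 positions.
p = 12/47 = 0.255319… ≈ 0.2553 (to 4 d.p.).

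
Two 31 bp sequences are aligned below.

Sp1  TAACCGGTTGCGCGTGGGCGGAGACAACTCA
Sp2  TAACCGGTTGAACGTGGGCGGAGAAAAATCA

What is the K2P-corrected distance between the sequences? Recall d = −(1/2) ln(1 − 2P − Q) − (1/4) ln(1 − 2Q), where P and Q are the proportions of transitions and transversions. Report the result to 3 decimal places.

Of 31 sites, 1 differences are transitions and 3 are transversions, so P = 1/31 ≈ 0.032258 and Q = 3/31 ≈ 0.096774.
Under the Kimura two-parameter model, d = −½ ln(1 − 2P − Q) − ¼ ln(1 − 2Q).
1 − 2P − Q = 0.83871, giving −½ ln(0.83871) = 0.087945.
1 − 2Q = 0.806452, giving −¼ ln(0.806452) = 0.053778.
d = 0.087945 + 0.053778 = 0.141723.

0.142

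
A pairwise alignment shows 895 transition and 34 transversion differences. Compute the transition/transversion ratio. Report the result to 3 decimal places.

R = 895/34 = 26.323529… ≈ 26.324 (to 3 d.p.).

26.324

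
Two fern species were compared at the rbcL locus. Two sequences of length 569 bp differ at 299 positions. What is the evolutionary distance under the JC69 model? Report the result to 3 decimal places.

p = 299/569 ≈ 0.525483.
d = −(3/4) ln(1 − 4p/3) = −0.75 ln(1 − 0.700644) = −0.75 ln(0.299356)
  = −0.75 × (-1.206122) = 0.904592 substitutions/site.

0.905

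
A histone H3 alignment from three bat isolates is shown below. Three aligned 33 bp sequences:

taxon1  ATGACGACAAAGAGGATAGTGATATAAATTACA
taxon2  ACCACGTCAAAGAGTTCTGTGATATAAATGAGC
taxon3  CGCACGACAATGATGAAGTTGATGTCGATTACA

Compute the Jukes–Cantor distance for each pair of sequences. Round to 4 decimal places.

d(taxon1,taxon2) = 0.3882, d(taxon1,taxon3) = 0.4408, d(taxon2,taxon3) = 0.7798

taxon1–taxon2: 10/33 sites differ → p ≈ 0.30303, d = −0.75 ln(1 − 0.40404) = 0.388186 ≈ 0.3882.
taxon1–taxon3: 11/33 sites differ → p ≈ 0.333333, d = −0.75 ln(1 − 0.444444) = 0.440839 ≈ 0.4408.
taxon2–taxon3: 16/33 sites differ → p ≈ 0.484848, d = −0.75 ln(1 − 0.646464) = 0.779827 ≈ 0.7798.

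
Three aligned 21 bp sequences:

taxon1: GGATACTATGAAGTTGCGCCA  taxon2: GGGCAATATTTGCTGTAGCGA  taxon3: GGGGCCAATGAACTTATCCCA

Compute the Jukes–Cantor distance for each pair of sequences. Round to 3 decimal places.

d(taxon1,taxon2) = 0.899, d(taxon1,taxon3) = 0.532, d(taxon2,taxon3) = 1.076

taxon1–taxon2: 11/21 sites differ → p ≈ 0.52381, d = −0.75 ln(1 − 0.698413) = 0.899023 ≈ 0.899.
taxon1–taxon3: 8/21 sites differ → p ≈ 0.380952, d = −0.75 ln(1 − 0.507936) = 0.531860 ≈ 0.532.
taxon2–taxon3: 12/21 sites differ → p ≈ 0.571429, d = −0.75 ln(1 − 0.761905) = 1.076314 ≈ 1.076.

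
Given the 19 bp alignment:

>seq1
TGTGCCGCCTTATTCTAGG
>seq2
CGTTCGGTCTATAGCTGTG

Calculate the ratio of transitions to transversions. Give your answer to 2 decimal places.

0.43

Transitions are A↔G and C↔T; transversions are all other mismatches.
Transitions: 3. Transversions: 7.
R = 3/7 = 0.428571… ≈ 0.43 (to 2 d.p.).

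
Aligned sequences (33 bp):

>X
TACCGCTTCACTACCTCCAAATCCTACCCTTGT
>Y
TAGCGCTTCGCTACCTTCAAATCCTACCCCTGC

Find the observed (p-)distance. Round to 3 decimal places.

The sequences differ at 5 of 33 positions (sites 3, 10, 17, 30, 33).
p = 5/33 = 0.151515… ≈ 0.152 (to 3 d.p.).

0.152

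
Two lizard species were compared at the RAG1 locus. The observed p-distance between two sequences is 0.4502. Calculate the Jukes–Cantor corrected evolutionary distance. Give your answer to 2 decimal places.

d = −(3/4) ln(1 − 4p/3) = −0.75 ln(1 − 0.600267) = −0.75 ln(0.399733)
  = −0.75 × (-0.916958) = 0.687719 substitutions/site.

0.69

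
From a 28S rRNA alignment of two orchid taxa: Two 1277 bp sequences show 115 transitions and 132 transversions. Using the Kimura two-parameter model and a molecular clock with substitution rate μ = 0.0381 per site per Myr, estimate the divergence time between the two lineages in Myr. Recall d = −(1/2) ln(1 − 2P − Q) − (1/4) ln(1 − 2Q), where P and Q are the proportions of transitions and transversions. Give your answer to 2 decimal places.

2.95

P = 115/1277 ≈ 0.090055 and Q = 132/1277 ≈ 0.103367.
Under the Kimura two-parameter model, d = −½ ln(1 − 2P − Q) − ¼ ln(1 − 2Q).
1 − 2P − Q = 0.716523, giving −½ ln(0.716523) = 0.166672.
1 − 2Q = 0.793266, giving −¼ ln(0.793266) = 0.057899.
d = 0.166672 + 0.057899 = 0.224571.
Under a molecular clock d = 2μt, so t = d/(2μ) = 0.224571 / (2 × 0.0381) = 2.95 Myr.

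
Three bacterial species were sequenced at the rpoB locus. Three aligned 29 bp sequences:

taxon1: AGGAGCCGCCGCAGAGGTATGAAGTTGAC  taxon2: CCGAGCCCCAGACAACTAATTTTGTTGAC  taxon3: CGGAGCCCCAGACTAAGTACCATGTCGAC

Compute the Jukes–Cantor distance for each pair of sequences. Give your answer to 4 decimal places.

d(taxon1,taxon2) = 0.6829, d(taxon1,taxon3) = 0.5285, d(taxon2,taxon3) = 0.4006

taxon1–taxon2: 13/29 sites differ → p ≈ 0.448276, d = −0.75 ln(1 − 0.597701) = 0.682920 ≈ 0.6829.
taxon1–taxon3: 11/29 sites differ → p ≈ 0.37931, d = −0.75 ln(1 − 0.505747) = 0.528531 ≈ 0.5285.
taxon2–taxon3: 9/29 sites differ → p ≈ 0.310345, d = −0.75 ln(1 − 0.413793) = 0.400562 ≈ 0.4006.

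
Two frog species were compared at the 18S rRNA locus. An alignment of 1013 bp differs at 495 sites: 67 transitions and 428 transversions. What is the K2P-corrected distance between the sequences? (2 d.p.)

0.87

P = 67/1013 ≈ 0.06614 and Q = 428/1013 ≈ 0.422507.
Under the Kimura two-parameter model, d = −½ ln(1 − 2P − Q) − ¼ ln(1 − 2Q).
1 − 2P − Q = 0.445213, giving −½ ln(0.445213) = 0.404601.
1 − 2Q = 0.154986, giving −¼ ln(0.154986) = 0.466105.
d = 0.404601 + 0.466105 = 0.870706.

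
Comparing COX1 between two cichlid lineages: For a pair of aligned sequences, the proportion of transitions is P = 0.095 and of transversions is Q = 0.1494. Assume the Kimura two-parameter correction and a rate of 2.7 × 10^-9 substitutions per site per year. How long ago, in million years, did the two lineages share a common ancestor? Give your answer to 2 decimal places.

Under the Kimura two-parameter model, d = −½ ln(1 − 2P − Q) − ¼ ln(1 − 2Q).
1 − 2P − Q = 0.6606, giving −½ ln(0.6606) = 0.207303.
1 − 2Q = 0.7012, giving −¼ ln(0.7012) = 0.088741.
d = 0.207303 + 0.088741 = 0.296044.
Under a molecular clock d = 2μt, so t = d/(2μ) = 0.296044 / (2 × 2.7 × 10^-9) = 54.82 million years.

54.82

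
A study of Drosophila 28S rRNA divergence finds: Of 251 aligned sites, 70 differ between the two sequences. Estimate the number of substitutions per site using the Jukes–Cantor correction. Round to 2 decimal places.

0.35

p = 70/251 ≈ 0.278884.
d = −(3/4) ln(1 − 4p/3) = −0.75 ln(1 − 0.371845) = −0.75 ln(0.628155)
  = −0.75 × (-0.464968) = 0.348726 substitutions/site.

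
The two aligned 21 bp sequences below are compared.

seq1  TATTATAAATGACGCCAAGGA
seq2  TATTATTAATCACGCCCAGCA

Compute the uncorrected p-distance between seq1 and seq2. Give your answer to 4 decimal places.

0.1905

The sequences differ at 4 of 21 positions (sites 7, 11, 17, 20).
p = 4/21 = 0.190476… ≈ 0.1905 (to 4 d.p.).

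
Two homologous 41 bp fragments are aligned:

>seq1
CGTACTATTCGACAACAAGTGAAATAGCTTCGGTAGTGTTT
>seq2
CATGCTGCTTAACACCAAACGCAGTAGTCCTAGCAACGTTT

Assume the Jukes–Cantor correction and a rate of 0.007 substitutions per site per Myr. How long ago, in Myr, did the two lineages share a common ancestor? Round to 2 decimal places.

The sequences differ at 19 of 41 sites, so p = 19/41 ≈ 0.463415.
d = −(3/4) ln(1 − 4p/3) = −0.75 ln(1 − 0.617887) = −0.75 ln(0.382113)
  = −0.75 × (-0.962039) = 0.721529 substitutions/site.
Under a molecular clock d = 2μt, so t = d/(2μ) = 0.721529 / (2 × 0.007) = 51.54 Myr.

51.54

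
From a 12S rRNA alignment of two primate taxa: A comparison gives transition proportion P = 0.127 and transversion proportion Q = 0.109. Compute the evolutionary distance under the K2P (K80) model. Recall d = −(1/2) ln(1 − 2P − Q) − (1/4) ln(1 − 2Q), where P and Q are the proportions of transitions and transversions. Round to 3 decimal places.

Under the Kimura two-parameter model, d = −½ ln(1 − 2P − Q) − ¼ ln(1 − 2Q).
1 − 2P − Q = 0.637, giving −½ ln(0.637) = 0.225493.
1 − 2Q = 0.782, giving −¼ ln(0.782) = 0.061475.
d = 0.225493 + 0.061475 = 0.286968.

0.287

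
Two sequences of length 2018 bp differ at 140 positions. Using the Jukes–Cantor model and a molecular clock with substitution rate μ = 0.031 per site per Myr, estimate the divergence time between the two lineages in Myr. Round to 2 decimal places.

p = 140/2018 ≈ 0.069376.
d = −(3/4) ln(1 − 4p/3) = −0.75 ln(1 − 0.092501) = −0.75 ln(0.907499)
  = −0.75 × (-0.097063) = 0.072797 substitutions/site.
Under a molecular clock d = 2μt, so t = d/(2μ) = 0.072797 / (2 × 0.031) = 1.17 Myr.

1.17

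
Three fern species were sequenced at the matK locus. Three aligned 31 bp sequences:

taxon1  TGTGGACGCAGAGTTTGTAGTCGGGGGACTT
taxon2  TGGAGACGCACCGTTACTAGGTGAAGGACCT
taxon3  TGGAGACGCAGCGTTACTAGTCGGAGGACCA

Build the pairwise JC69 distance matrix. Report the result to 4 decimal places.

taxon1–taxon2: 11/31 sites differ → p ≈ 0.354839, d = −0.75 ln(1 − 0.473119) = 0.480585 ≈ 0.4806.
taxon1–taxon3: 8/31 sites differ → p ≈ 0.258065, d = −0.75 ln(1 − 0.344087) = 0.316295 ≈ 0.3163.
taxon2–taxon3: 5/31 sites differ → p ≈ 0.16129, d = −0.75 ln(1 − 0.215053) = 0.181604 ≈ 0.1816.

d(taxon1,taxon2) = 0.4806, d(taxon1,taxon3) = 0.3163, d(taxon2,taxon3) = 0.1816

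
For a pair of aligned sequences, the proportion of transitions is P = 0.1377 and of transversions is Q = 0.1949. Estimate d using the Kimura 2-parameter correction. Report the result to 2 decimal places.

Under the Kimura two-parameter model, d = −½ ln(1 − 2P − Q) − ¼ ln(1 − 2Q).
1 − 2P − Q = 0.5297, giving −½ ln(0.5297) = 0.317722.
1 − 2Q = 0.6102, giving −¼ ln(0.6102) = 0.123492.
d = 0.317722 + 0.123492 = 0.441214.

0.44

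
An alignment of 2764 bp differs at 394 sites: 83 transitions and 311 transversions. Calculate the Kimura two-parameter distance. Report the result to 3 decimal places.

0.158

P = 83/2764 ≈ 0.030029 and Q = 311/2764 ≈ 0.112518.
Under the Kimura two-parameter model, d = −½ ln(1 − 2P − Q) − ¼ ln(1 − 2Q).
1 − 2P − Q = 0.827424, giving −½ ln(0.827424) = 0.094719.
1 − 2Q = 0.774964, giving −¼ ln(0.774964) = 0.063735.
d = 0.094719 + 0.063735 = 0.158454.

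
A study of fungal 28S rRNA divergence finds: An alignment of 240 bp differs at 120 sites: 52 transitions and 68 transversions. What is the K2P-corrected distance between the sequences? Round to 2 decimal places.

P = 52/240 ≈ 0.216667 and Q = 68/240 ≈ 0.283333.
Under the Kimura two-parameter model, d = −½ ln(1 − 2P − Q) − ¼ ln(1 − 2Q).
1 − 2P − Q = 0.283333, giving −½ ln(0.283333) = 0.630566.
1 − 2Q = 0.433334, giving −¼ ln(0.433334) = 0.209062.
d = 0.630566 + 0.209062 = 0.839628.

0.84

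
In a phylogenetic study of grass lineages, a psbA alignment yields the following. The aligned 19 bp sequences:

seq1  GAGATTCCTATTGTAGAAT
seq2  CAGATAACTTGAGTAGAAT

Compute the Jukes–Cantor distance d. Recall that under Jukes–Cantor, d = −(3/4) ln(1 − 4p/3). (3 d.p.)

0.410

The sequences differ at 6 of 19 sites (1, 6, 7, 10, 11, 12), so p = 6/19 ≈ 0.315789.
d = −(3/4) ln(1 − 4p/3) = −0.75 ln(1 − 0.421052) = −0.75 ln(0.578948)
  = −0.75 × (-0.546543) = 0.409907 substitutions/site.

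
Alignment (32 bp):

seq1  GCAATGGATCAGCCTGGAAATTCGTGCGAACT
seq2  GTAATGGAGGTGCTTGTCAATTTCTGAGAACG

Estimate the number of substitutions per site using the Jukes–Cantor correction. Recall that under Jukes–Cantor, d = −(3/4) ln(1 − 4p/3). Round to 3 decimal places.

The sequences differ at 11 of 32 sites, so p = 11/32 = 0.34375.
d = −(3/4) ln(1 − 4p/3) = −0.75 ln(1 − 0.458333) = −0.75 ln(0.541667)
  = −0.75 × (-0.613104) = 0.459828 substitutions/site.

0.460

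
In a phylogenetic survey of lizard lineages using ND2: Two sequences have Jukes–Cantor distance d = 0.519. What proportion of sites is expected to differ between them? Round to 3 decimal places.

0.375

p = (3/4)(1 − e^(−4d/3)) = 0.75 × (1 − e^(-0.692)) = 0.75 × (1 − 0.500574) = 0.374570.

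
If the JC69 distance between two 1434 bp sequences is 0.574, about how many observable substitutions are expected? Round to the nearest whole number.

Invert JC69: p = (3/4)(1 − e^(−4d/3)) = 0.75 × (1 − e^(-0.765333)) = 0.75 × (1 − 0.465179) = 0.401116.
Expected differing sites = pL ≈ 0.401116 × 1434 = 575.200344 ≈ 575.

575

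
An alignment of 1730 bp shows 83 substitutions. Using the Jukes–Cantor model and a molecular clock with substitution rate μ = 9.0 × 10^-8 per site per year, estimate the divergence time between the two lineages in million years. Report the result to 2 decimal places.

p = 83/1730 ≈ 0.047977.
d = −(3/4) ln(1 − 4p/3) = −0.75 ln(1 − 0.063969) = −0.75 ln(0.936031)
  = −0.75 × (-0.066107) = 0.049580 substitutions/site.
Under a molecular clock d = 2μt, so t = d/(2μ) = 0.049580 / (2 × 9.0 × 10^-8) = 0.28 million years.

0.28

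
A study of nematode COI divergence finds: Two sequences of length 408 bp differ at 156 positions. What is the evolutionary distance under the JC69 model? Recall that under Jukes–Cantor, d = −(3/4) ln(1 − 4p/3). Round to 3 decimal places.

0.535

p = 156/408 ≈ 0.382353.
d = −(3/4) ln(1 − 4p/3) = −0.75 ln(1 − 0.509804) = −0.75 ln(0.490196)
  = −0.75 × (-0.712950) = 0.534713 substitutions/site.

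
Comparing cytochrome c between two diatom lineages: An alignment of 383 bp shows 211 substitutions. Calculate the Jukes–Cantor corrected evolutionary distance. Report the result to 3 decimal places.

p = 211/383 ≈ 0.550914.
d = −(3/4) ln(1 − 4p/3) = −0.75 ln(1 − 0.734552) = −0.75 ln(0.265448)
  = −0.75 × (-1.326336) = 0.994752 substitutions/site.

0.995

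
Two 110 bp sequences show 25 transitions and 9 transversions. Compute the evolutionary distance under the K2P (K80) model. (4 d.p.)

0.4290

P = 25/110 ≈ 0.227273 and Q = 9/110 ≈ 0.081818.
Under the Kimura two-parameter model, d = −½ ln(1 − 2P − Q) − ¼ ln(1 − 2Q).
1 − 2P − Q = 0.463636, giving −½ ln(0.463636) = 0.384328.
1 − 2Q = 0.836364, giving −¼ ln(0.836364) = 0.044673.
d = 0.384328 + 0.044673 = 0.429001.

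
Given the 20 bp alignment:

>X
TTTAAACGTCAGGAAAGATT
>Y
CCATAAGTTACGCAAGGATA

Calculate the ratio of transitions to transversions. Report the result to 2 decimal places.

Transitions are A↔G and C↔T; transversions are all other mismatches.
Transitions: 3. Transversions: 8.
R = 3/8 = 0.375 ≈ 0.38 (to 2 d.p.).

0.38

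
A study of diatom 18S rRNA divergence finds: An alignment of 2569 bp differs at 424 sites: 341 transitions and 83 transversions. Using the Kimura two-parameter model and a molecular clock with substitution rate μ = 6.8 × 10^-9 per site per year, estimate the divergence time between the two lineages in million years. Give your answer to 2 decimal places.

P = 341/2569 ≈ 0.132736 and Q = 83/2569 ≈ 0.032308.
Under the Kimura two-parameter model, d = −½ ln(1 − 2P − Q) − ¼ ln(1 − 2Q).
1 − 2P − Q = 0.70222, giving −½ ln(0.70222) = 0.176754.
1 − 2Q = 0.935384, giving −¼ ln(0.935384) = 0.016700.
d = 0.176754 + 0.016700 = 0.193454.
Under a molecular clock d = 2μt, so t = d/(2μ) = 0.193454 / (2 × 6.8 × 10^-9) = 14.22 million years.

14.22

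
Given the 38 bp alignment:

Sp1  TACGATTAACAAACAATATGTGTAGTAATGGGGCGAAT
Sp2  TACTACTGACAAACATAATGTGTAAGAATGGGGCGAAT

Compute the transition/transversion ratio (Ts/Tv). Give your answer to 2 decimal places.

0.75

Transitions are A↔G and C↔T; transversions are all other mismatches.
Transitions: 3. Transversions: 4.
R = 3/4 = 0.75.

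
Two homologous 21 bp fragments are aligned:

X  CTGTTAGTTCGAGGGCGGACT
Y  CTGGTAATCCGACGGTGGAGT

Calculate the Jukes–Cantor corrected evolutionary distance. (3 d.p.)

The sequences differ at 6 of 21 sites (4, 7, 9, 13, 16, 20), so p = 6/21 ≈ 0.285714.
d = −(3/4) ln(1 − 4p/3) = −0.75 ln(1 − 0.380952) = −0.75 ln(0.619048)
  = −0.75 × (-0.479572) = 0.359679 substitutions/site.

0.360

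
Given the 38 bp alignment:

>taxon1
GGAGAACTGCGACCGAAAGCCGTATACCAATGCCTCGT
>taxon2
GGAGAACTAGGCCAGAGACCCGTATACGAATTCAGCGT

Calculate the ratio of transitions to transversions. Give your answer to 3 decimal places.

Transitions are A↔G and C↔T; transversions are all other mismatches.
Transitions: 2. Transversions: 8.
R = 2/8 = 0.250.

0.250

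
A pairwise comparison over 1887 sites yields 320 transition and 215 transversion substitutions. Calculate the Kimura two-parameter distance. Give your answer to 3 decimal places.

P = 320/1887 ≈ 0.169581 and Q = 215/1887 ≈ 0.113937.
Under the Kimura two-parameter model, d = −½ ln(1 − 2P − Q) − ¼ ln(1 − 2Q).
1 − 2P − Q = 0.546901, giving −½ ln(0.546901) = 0.301744.
1 − 2Q = 0.772126, giving −¼ ln(0.772126) = 0.064652.
d = 0.301744 + 0.064652 = 0.366396.

0.366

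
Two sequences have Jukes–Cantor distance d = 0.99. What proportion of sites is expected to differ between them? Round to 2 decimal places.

p = (3/4)(1 − e^(−4d/3)) = 0.75 × (1 − e^(-1.32)) = 0.75 × (1 − 0.267135) = 0.549649.

0.55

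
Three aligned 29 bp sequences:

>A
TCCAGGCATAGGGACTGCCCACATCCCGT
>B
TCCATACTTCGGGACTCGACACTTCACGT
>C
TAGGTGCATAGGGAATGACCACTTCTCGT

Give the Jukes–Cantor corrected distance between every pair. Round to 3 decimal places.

A–B: 9/29 sites differ → p ≈ 0.310345, d = −0.75 ln(1 − 0.413793) = 0.400562 ≈ 0.401.
A–C: 8/29 sites differ → p ≈ 0.275862, d = −0.75 ln(1 − 0.367816) = 0.343931 ≈ 0.344.
B–C: 11/29 sites differ → p ≈ 0.37931, d = −0.75 ln(1 − 0.505747) = 0.528531 ≈ 0.529.

d(A,B) = 0.401, d(A,C) = 0.344, d(B,C) = 0.529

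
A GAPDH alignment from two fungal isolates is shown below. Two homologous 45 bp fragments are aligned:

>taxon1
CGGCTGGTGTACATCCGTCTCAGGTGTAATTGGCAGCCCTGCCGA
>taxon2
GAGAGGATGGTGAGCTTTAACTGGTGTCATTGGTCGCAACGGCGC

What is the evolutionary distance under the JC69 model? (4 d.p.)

The sequences differ at 22 of 45 sites, so p = 22/45 ≈ 0.488889.
d = −(3/4) ln(1 − 4p/3) = −0.75 ln(1 − 0.651852) = −0.75 ln(0.348148)
  = −0.75 × (-1.055128) = 0.791346 substitutions/site.

0.7913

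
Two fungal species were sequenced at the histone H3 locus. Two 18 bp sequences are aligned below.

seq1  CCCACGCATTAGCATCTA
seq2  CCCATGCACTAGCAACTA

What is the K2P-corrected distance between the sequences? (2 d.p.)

0.19

Of 18 sites, 2 differences are transitions and 1 are transversions, so P = 2/18 ≈ 0.111111 and Q = 1/18 ≈ 0.055556.
Under the Kimura two-parameter model, d = −½ ln(1 − 2P − Q) − ¼ ln(1 − 2Q).
1 − 2P − Q = 0.722222, giving −½ ln(0.722222) = 0.162711.
1 − 2Q = 0.888888, giving −¼ ln(0.888888) = 0.029446.
d = 0.162711 + 0.029446 = 0.192157.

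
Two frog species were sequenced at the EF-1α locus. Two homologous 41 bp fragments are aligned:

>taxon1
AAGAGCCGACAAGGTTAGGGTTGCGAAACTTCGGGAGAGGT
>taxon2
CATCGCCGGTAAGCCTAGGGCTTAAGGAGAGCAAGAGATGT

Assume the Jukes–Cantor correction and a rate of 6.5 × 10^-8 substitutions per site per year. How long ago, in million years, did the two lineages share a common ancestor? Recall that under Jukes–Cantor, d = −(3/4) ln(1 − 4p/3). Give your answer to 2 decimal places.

The sequences differ at 19 of 41 sites, so p = 19/41 ≈ 0.463415.
d = −(3/4) ln(1 − 4p/3) = −0.75 ln(1 − 0.617887) = −0.75 ln(0.382113)
  = −0.75 × (-0.962039) = 0.721529 substitutions/site.
Under a molecular clock d = 2μt, so t = d/(2μ) = 0.721529 / (2 × 6.5 × 10^-8) = 5.55 million years.

5.55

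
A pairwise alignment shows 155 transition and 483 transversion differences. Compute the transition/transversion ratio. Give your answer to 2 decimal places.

R = 155/483 = 0.320910… ≈ 0.32 (to 2 d.p.).

0.32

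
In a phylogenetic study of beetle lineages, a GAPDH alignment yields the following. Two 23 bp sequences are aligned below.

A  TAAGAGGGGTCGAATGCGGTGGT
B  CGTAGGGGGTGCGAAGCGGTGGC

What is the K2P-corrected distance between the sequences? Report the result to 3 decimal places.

Of 23 sites, 6 differences are transitions and 4 are transversions, so P = 6/23 ≈ 0.26087 and Q = 4/23 ≈ 0.173913.
Under the Kimura two-parameter model, d = −½ ln(1 − 2P − Q) − ¼ ln(1 − 2Q).
1 − 2P − Q = 0.304347, giving −½ ln(0.304347) = 0.594793.
1 − 2Q = 0.652174, giving −¼ ln(0.652174) = 0.106861.
d = 0.594793 + 0.106861 = 0.701654.

0.702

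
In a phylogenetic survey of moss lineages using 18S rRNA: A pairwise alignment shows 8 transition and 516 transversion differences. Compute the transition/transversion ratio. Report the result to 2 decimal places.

0.02

R = 8/516 = 0.015503… ≈ 0.02 (to 2 d.p.).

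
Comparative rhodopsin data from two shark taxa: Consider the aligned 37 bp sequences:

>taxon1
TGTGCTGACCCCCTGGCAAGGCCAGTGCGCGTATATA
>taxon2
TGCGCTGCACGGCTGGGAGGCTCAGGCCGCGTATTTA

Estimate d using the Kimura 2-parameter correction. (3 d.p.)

Of 37 sites, 3 differences are transitions and 9 are transversions, so P = 3/37 ≈ 0.081081 and Q = 9/37 ≈ 0.243243.
Under the Kimura two-parameter model, d = −½ ln(1 − 2P − Q) − ¼ ln(1 − 2Q).
1 − 2P − Q = 0.594595, giving −½ ln(0.594595) = 0.259937.
1 − 2Q = 0.513514, giving −¼ ln(0.513514) = 0.166619.
d = 0.259937 + 0.166619 = 0.426556.

0.427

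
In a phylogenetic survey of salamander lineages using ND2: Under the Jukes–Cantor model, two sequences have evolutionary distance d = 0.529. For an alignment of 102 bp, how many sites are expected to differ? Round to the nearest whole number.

39

Invert JC69: p = (3/4)(1 − e^(−4d/3)) = 0.75 × (1 − e^(-0.705333)) = 0.75 × (1 − 0.493944) = 0.379542.
Expected differing sites = pL ≈ 0.379542 × 102 = 38.713284 ≈ 39.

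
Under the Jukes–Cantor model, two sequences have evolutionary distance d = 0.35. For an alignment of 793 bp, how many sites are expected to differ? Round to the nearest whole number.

Invert JC69: p = (3/4)(1 − e^(−4d/3)) = 0.75 × (1 − e^(-0.466667)) = 0.75 × (1 − 0.627089) = 0.279683.
Expected differing sites = pL ≈ 0.279683 × 793 = 221.788619 ≈ 222.

222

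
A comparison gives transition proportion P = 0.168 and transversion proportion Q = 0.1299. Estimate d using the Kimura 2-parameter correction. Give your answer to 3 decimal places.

0.389

Under the Kimura two-parameter model, d = −½ ln(1 − 2P − Q) − ¼ ln(1 − 2Q).
1 − 2P − Q = 0.5341, giving −½ ln(0.5341) = 0.313586.
1 − 2Q = 0.7402, giving −¼ ln(0.7402) = 0.075209.
d = 0.313586 + 0.075209 = 0.388795.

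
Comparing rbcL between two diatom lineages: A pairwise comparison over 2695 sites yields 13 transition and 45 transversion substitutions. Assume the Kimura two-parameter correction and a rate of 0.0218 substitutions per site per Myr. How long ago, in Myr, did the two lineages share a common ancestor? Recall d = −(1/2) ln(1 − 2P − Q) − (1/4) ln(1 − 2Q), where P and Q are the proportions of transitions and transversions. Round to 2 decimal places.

P = 13/2695 ≈ 0.004824 and Q = 45/2695 ≈ 0.016698.
Under the Kimura two-parameter model, d = −½ ln(1 − 2P − Q) − ¼ ln(1 − 2Q).
1 − 2P − Q = 0.973654, giving −½ ln(0.973654) = 0.013350.
1 − 2Q = 0.966604, giving −¼ ln(0.966604) = 0.008492.
d = 0.013350 + 0.008492 = 0.021842.
Under a molecular clock d = 2μt, so t = d/(2μ) = 0.021842 / (2 × 0.0218) = 0.50 Myr.

0.50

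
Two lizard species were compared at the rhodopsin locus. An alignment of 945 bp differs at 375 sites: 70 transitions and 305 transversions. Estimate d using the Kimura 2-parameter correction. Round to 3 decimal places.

0.578

P = 70/945 ≈ 0.074074 and Q = 305/945 ≈ 0.322751.
Under the Kimura two-parameter model, d = −½ ln(1 − 2P − Q) − ¼ ln(1 − 2Q).
1 − 2P − Q = 0.529101, giving −½ ln(0.529101) = 0.318288.
1 − 2Q = 0.354498, giving −¼ ln(0.354498) = 0.259263.
d = 0.318288 + 0.259263 = 0.577551.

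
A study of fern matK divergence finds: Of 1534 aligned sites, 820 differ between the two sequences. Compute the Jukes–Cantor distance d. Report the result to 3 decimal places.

0.936

p = 820/1534 ≈ 0.53455.
d = −(3/4) ln(1 − 4p/3) = −0.75 ln(1 − 0.712733) = −0.75 ln(0.287267)
  = −0.75 × (-1.247343) = 0.935507 substitutions/site.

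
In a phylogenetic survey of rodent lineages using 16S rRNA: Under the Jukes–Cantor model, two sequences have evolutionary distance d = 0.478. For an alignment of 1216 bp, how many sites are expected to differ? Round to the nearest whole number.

Invert JC69: p = (3/4)(1 − e^(−4d/3)) = 0.75 × (1 − e^(-0.637333)) = 0.75 × (1 − 0.528701) = 0.353474.
Expected differing sites = pL ≈ 0.353474 × 1216 = 429.824384 ≈ 430.

430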